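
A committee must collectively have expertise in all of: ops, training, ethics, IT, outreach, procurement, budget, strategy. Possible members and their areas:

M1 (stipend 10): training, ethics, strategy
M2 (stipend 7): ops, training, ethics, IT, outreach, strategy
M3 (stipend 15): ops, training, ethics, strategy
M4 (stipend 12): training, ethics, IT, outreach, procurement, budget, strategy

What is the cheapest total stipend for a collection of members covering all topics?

M2, M4 cover every topic at stipend 7 + 12 = 19.
Any cover uses at least 2 members; among all covering selections none totals below 19.

19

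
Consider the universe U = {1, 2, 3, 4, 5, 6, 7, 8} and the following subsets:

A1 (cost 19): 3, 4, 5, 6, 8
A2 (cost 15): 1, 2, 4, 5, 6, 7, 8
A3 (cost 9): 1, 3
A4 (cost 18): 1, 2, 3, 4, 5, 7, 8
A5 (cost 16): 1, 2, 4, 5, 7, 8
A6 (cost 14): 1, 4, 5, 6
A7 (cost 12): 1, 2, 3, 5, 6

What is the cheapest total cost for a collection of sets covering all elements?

24

A2, A3 cover every element at cost 15 + 9 = 24.
Any cover uses at least 2 sets; among all covering selections none totals below 24.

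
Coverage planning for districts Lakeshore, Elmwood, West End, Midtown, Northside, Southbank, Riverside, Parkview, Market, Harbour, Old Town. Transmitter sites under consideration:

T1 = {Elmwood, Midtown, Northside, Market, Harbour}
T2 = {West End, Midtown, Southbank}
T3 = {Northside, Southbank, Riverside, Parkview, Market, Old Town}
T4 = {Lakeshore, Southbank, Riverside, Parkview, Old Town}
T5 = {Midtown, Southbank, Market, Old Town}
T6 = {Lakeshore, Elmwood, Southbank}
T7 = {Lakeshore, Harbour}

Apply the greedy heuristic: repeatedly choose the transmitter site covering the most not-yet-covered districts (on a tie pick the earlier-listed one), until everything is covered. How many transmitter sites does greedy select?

Pick 1: T3 covers 6 new districts (Northside, Southbank, Riverside, Parkview, Market, Old Town).
Pick 2: T1 covers 3 new districts (Elmwood, Midtown, Harbour).
Pick 3: T2 covers 1 new districts (West End).
Pick 4: T4 covers 1 new districts (Lakeshore).
Greedy uses 4 transmitter sites. (The true minimum is 3.)

4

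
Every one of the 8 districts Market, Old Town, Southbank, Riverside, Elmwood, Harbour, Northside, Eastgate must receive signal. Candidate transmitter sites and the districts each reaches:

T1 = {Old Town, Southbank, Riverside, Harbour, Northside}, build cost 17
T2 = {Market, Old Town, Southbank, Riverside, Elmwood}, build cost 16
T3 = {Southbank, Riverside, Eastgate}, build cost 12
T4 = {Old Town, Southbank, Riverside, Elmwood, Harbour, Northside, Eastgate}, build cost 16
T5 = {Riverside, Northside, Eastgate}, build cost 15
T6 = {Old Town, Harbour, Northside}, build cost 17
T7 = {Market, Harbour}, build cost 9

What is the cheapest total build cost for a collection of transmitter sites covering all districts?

T4, T7 cover every district at build cost 16 + 9 = 25.
Any cover uses at least 2 transmitter sites; among all covering selections none totals below 25.

25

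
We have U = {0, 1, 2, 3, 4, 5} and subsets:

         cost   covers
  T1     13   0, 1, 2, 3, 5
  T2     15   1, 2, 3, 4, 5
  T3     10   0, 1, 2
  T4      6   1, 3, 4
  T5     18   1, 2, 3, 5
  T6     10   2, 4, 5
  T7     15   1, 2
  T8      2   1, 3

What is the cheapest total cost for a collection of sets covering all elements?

T1, T4 cover every element at cost 13 + 6 = 19.
Any cover uses at least 2 sets; among all covering selections none totals below 19.

19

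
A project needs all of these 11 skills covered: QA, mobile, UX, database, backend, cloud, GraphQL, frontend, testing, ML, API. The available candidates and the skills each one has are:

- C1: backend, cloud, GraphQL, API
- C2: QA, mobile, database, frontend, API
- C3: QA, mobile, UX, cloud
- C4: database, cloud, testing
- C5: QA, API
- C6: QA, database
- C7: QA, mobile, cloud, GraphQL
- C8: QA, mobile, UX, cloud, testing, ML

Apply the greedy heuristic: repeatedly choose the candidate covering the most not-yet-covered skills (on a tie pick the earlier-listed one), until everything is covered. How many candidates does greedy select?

Pick 1: C8 covers 6 new skills (QA, mobile, UX, cloud, testing, ML).
Pick 2: C1 covers 3 new skills (backend, GraphQL, API).
Pick 3: C2 covers 2 new skills (database, frontend).
Greedy uses 3 candidates.

3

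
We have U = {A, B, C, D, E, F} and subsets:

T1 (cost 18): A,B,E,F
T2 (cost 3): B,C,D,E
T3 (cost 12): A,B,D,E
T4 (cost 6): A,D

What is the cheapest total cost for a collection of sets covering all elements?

T1, T2 cover every element at cost 18 + 3 = 21.
Any cover uses at least 2 sets; among all covering selections none totals below 21.
Greedy by coverage-per-cost would pick T2, T4, T1 for 27 — worse than the optimum 21.

21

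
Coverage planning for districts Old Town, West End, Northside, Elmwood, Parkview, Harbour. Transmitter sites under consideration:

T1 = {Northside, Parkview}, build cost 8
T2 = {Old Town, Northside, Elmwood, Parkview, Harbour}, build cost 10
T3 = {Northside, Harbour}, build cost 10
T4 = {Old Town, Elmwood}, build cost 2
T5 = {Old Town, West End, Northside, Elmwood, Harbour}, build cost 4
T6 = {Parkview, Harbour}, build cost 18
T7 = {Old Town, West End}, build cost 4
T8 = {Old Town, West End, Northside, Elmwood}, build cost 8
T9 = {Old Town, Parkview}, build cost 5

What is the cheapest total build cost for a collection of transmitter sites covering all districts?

T5, T9 cover every district at build cost 4 + 5 = 9.
Any cover uses at least 2 transmitter sites; among all covering selections none totals below 9.

9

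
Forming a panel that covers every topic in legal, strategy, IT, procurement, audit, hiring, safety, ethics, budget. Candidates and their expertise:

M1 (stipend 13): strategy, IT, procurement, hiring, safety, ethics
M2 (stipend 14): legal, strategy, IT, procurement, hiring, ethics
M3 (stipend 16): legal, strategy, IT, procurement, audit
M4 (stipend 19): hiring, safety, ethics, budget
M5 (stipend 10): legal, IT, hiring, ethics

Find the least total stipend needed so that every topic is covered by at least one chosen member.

35

M3, M4 cover every topic at stipend 16 + 19 = 35.
Any cover uses at least 2 members; among all covering selections none totals below 35.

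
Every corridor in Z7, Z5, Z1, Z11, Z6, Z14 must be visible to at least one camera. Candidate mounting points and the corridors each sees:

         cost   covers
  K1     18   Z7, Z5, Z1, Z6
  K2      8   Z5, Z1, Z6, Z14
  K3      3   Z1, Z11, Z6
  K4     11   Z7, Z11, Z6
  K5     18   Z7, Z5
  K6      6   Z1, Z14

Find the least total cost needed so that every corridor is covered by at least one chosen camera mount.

K2, K4 cover every corridor at cost 8 + 11 = 19.
Any cover uses at least 2 camera mounts; among all covering selections none totals below 19.
Greedy by coverage-per-cost would pick K3, K2, K4 for 22 — worse than the optimum 19.

19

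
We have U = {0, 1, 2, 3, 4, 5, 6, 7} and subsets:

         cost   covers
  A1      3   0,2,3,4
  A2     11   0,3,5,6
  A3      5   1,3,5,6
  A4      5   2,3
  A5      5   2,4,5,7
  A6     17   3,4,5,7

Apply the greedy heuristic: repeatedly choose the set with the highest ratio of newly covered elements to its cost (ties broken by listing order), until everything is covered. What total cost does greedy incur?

13

Pick 1: A1 adds 4 new (0, 2, 3, 4) at cost 3 (ratio 4/3).
Pick 2: A3 adds 3 new (1, 5, 6) at cost 5 (ratio 3/5).
Pick 3: A5 adds 1 new (7) at cost 5 (ratio 1/5).
Greedy total cost: 3 + 5 + 5 = 13.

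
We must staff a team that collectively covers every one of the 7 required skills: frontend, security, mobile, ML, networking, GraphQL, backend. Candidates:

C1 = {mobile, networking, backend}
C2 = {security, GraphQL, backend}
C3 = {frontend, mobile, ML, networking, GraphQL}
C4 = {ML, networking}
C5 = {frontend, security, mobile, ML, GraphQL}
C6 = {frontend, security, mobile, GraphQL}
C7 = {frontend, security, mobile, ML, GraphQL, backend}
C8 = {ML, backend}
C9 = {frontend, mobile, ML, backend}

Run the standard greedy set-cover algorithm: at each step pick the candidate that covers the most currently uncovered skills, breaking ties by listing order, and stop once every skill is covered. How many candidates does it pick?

Pick 1: C7 covers 6 new skills (frontend, security, mobile, ML, GraphQL, backend).
Pick 2: C1 covers 1 new skills (networking).
Greedy uses 2 candidates.

2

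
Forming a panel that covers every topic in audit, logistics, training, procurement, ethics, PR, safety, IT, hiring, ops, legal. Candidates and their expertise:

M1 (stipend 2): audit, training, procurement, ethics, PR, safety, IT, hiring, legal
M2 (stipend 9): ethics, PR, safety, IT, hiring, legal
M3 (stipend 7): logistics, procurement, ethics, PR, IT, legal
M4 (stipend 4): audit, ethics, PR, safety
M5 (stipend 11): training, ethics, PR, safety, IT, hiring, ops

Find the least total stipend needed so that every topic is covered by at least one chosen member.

20

M1, M3, M5 cover every topic at stipend 2 + 7 + 11 = 20.
Any cover uses at least 3 members; among all covering selections none totals below 20.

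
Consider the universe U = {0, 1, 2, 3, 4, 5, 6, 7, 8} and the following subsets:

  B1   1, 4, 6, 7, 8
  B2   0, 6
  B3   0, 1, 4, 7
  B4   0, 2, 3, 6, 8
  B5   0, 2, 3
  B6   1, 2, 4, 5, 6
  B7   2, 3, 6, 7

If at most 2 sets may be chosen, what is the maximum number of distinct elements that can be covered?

8

Choosing B1, B4 covers {0, 1, 2, 3, 4, 6, 7, 8} — 8 elements.
No choice of 2 sets does better; here 5 is left uncovered.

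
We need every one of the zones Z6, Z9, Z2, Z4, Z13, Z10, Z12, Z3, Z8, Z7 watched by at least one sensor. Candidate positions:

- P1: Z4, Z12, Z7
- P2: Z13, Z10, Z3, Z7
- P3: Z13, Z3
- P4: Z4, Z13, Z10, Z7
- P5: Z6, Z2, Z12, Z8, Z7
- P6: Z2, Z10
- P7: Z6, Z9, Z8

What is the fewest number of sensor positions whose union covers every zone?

4

P1, P2, P5, P7 together cover {Z6, Z9, Z2, Z4, Z13, Z10, Z12, Z3, Z8, Z7} — every zone.
No 3 of the 7 sensor positions cover everything (all 35 triples fall short), so 4 is minimum.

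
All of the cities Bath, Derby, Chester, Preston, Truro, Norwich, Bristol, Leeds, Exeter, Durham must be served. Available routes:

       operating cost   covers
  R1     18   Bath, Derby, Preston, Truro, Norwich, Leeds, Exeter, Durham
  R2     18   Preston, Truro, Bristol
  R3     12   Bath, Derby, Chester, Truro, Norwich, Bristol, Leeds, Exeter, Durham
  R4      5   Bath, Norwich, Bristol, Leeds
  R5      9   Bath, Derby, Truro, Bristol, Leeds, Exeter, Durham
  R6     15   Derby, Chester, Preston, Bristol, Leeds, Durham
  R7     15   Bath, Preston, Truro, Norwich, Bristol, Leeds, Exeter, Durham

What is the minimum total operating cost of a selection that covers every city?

R3, R6 cover every city at operating cost 12 + 15 = 27.
Any cover uses at least 2 routes; among all covering selections none totals below 27.
Greedy by coverage-per-operating cost would pick R4, R5, R6 for 29 — worse than the optimum 27.

27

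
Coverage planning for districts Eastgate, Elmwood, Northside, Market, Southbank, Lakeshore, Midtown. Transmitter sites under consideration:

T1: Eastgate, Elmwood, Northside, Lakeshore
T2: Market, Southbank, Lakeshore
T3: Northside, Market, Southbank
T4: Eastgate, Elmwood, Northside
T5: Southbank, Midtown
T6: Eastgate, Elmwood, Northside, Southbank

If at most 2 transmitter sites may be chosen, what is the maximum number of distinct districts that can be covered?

6

Choosing T1, T2 covers {Eastgate, Elmwood, Northside, Market, Southbank, Lakeshore} — 6 districts.
No choice of 2 transmitter sites does better; here Midtown is left uncovered.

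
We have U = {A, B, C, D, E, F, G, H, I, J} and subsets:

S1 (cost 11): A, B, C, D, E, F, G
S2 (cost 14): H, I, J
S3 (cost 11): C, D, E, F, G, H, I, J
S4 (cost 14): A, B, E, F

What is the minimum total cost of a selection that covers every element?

S1, S3 cover every element at cost 11 + 11 = 22.
Any cover uses at least 2 sets; among all covering selections none totals below 22.

22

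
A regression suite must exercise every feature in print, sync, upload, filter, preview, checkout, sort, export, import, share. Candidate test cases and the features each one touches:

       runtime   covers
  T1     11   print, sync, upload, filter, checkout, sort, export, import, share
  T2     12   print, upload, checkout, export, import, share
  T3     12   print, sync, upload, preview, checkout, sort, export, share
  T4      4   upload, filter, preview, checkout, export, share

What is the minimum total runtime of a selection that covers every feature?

T1, T4 cover every feature at runtime 11 + 4 = 15.
Any cover uses at least 2 test cases; among all covering selections none totals below 15.

15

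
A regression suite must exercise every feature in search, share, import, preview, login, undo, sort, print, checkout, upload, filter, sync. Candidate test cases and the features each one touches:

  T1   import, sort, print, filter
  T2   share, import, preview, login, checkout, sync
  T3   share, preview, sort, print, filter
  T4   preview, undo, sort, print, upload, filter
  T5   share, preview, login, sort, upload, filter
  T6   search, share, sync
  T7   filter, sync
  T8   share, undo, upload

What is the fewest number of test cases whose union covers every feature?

3

T2, T4, T6 together cover {search, share, import, preview, login, undo, sort, print, checkout, upload, filter, sync} — every feature.
No 2 of the 8 test cases cover everything (all 28 pairs fall short), so 3 is minimum.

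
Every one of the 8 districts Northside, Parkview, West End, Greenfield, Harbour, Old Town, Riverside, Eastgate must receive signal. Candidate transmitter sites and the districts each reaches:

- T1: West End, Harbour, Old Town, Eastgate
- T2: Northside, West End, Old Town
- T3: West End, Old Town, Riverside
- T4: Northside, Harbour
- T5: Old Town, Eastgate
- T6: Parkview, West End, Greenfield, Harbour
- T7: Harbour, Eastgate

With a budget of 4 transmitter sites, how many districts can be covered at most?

Choosing T1, T2, T3, T6 covers {Northside, Parkview, West End, Greenfield, Harbour, Old Town, Riverside, Eastgate} — 8 districts.
That is all 8 districts.

8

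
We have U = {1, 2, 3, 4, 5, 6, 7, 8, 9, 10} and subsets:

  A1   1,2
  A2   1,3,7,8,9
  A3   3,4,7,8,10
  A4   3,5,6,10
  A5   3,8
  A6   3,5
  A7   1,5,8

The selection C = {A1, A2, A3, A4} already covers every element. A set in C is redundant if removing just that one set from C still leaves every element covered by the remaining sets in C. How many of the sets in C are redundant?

0

Drop A1: 2 uncovered — not redundant.
Drop A2: 9 uncovered — not redundant.
Drop A3: 4 uncovered — not redundant.
Drop A4: 5, 6 uncovered — not redundant.
None of the sets in C is redundant.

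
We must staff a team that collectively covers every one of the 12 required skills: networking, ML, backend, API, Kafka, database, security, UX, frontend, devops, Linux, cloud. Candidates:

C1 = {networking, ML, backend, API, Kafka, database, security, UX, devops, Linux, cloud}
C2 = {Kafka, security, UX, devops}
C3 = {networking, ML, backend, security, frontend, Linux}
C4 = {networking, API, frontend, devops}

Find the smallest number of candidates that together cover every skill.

C1, C3 together cover {networking, ML, backend, API, Kafka, database, security, UX, frontend, devops, Linux, cloud} — every skill.
No single candidate contains all 12 skills, so 2 is optimal.

2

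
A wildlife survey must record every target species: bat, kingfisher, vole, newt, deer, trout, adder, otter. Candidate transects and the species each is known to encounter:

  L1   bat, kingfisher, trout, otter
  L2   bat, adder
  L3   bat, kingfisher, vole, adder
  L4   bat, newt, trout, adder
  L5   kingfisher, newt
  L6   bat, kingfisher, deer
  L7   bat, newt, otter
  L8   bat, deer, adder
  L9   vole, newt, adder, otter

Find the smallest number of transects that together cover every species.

L1, L6, L9 together cover {bat, kingfisher, vole, newt, deer, trout, adder, otter} — every species.
No 2 of the 9 transects cover everything (all 36 pairs fall short), so 3 is minimum.

3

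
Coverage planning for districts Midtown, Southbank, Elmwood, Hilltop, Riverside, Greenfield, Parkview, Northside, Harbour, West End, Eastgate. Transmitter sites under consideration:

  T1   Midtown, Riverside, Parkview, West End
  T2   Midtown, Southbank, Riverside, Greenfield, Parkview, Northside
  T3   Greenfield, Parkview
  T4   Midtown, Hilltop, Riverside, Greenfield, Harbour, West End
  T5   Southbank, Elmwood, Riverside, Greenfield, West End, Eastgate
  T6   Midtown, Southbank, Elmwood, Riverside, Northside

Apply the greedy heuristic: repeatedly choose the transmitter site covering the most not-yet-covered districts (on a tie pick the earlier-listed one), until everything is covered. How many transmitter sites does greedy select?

3

Pick 1: T2 covers 6 new districts (Midtown, Southbank, Riverside, Greenfield, Parkview, Northside).
Pick 2: T4 covers 3 new districts (Hilltop, Harbour, West End).
Pick 3: T5 covers 2 new districts (Elmwood, Eastgate).
Greedy uses 3 transmitter sites.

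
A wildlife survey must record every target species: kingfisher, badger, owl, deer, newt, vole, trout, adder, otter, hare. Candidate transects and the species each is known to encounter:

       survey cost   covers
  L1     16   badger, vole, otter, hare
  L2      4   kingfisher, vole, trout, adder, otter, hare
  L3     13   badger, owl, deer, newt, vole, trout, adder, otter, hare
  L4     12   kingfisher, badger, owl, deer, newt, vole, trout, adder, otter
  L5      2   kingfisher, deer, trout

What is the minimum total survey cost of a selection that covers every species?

L3, L5 cover every species at survey cost 13 + 2 = 15.
Any cover uses at least 2 transects; among all covering selections none totals below 15.
Greedy by coverage-per-survey cost would pick L2, L5, L4 for 18 — worse than the optimum 15.

15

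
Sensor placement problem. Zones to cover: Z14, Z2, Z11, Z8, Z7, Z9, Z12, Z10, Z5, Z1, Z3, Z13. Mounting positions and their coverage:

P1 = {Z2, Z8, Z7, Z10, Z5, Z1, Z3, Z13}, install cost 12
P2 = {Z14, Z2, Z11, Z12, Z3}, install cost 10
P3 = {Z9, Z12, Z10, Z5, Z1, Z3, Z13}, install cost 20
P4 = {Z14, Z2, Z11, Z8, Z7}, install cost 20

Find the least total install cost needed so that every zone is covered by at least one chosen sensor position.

40

P3, P4 cover every zone at install cost 20 + 20 = 40.
Any cover uses at least 2 sensor positions; among all covering selections none totals below 40.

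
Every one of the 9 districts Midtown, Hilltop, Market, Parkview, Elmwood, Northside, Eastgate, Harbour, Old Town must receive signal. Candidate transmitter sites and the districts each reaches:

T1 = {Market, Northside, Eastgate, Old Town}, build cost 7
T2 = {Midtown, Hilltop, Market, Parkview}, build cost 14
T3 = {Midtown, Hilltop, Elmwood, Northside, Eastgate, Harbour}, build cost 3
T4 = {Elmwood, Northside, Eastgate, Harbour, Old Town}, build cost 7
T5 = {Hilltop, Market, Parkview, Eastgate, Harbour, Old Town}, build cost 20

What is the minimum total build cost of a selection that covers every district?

21

T2, T4 cover every district at build cost 14 + 7 = 21.
Any cover uses at least 2 transmitter sites; among all covering selections none totals below 21.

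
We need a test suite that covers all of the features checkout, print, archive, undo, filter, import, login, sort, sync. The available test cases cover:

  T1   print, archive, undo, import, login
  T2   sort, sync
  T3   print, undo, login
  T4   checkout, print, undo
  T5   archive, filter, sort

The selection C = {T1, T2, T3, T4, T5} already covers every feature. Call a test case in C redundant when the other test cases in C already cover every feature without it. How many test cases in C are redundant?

1

Drop T1: import uncovered — not redundant.
Drop T2: sync uncovered — not redundant.
Drop T3: the rest still cover every feature — redundant.
Drop T4: checkout uncovered — not redundant.
Drop T5: filter uncovered — not redundant.
1 redundant: T3.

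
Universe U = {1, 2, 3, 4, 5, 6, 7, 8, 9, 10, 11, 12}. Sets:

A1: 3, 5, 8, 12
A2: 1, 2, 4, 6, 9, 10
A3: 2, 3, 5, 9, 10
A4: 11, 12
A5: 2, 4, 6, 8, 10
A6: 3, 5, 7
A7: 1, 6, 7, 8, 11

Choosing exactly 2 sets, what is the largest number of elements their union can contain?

Choosing A1, A2 covers {1, 2, 3, 4, 5, 6, 8, 9, 10, 12} — 10 elements.
No choice of 2 sets does better; here 7, 11 are left uncovered.

10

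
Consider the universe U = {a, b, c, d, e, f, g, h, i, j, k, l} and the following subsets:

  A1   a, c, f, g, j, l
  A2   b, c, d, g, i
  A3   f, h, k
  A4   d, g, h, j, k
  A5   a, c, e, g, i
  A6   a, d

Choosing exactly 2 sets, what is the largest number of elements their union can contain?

9

Choosing A1, A2 covers {a, b, c, d, f, g, i, j, l} — 9 elements.
No choice of 2 sets does better; here e, h, k are left uncovered.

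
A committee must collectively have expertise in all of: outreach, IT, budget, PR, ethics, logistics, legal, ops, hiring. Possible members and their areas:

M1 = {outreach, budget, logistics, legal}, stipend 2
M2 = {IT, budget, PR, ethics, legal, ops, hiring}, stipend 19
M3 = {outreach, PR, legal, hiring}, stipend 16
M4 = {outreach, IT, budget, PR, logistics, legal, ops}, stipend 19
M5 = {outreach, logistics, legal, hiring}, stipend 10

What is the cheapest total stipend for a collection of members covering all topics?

21

M1, M2 cover every topic at stipend 2 + 19 = 21.
Any cover uses at least 2 members; among all covering selections none totals below 21.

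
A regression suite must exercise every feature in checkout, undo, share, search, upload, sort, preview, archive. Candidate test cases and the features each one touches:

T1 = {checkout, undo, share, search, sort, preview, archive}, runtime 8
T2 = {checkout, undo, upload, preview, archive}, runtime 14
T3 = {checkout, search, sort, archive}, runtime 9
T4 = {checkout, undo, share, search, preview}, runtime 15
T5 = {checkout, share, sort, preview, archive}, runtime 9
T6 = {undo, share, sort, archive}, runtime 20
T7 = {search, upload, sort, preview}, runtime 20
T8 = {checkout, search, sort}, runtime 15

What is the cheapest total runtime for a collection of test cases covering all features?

22

T1, T2 cover every feature at runtime 8 + 14 = 22.
Any cover uses at least 2 test cases; among all covering selections none totals below 22.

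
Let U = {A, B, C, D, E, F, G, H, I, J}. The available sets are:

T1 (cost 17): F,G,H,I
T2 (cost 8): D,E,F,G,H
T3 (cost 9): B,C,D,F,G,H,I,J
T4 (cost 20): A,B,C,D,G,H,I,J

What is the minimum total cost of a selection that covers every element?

28

T2, T4 cover every element at cost 8 + 20 = 28.
Any cover uses at least 2 sets; among all covering selections none totals below 28.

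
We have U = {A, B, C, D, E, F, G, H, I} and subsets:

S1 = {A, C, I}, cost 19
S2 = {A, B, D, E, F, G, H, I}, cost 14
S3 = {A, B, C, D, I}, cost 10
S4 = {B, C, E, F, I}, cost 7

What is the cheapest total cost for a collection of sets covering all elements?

S2, S4 cover every element at cost 14 + 7 = 21.
Any cover uses at least 2 sets; among all covering selections none totals below 21.

21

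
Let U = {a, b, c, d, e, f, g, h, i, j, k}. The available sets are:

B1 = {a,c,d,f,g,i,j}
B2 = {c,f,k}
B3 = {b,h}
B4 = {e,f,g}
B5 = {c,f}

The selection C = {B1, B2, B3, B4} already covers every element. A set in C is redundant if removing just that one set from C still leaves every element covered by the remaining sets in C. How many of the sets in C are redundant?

0

Drop B1: a, d, i, j uncovered — not redundant.
Drop B2: k uncovered — not redundant.
Drop B3: b, h uncovered — not redundant.
Drop B4: e uncovered — not redundant.
None of the sets in C is redundant.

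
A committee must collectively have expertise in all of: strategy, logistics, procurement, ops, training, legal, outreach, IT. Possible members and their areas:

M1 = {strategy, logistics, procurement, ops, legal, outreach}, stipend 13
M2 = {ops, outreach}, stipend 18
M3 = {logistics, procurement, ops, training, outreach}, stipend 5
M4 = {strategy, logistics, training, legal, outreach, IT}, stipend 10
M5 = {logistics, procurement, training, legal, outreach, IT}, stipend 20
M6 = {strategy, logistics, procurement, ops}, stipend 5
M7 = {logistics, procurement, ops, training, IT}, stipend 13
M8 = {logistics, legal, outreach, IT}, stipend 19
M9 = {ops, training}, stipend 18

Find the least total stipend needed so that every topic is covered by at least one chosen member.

15

M3, M4 cover every topic at stipend 5 + 10 = 15.
Any cover uses at least 2 members; among all covering selections none totals below 15.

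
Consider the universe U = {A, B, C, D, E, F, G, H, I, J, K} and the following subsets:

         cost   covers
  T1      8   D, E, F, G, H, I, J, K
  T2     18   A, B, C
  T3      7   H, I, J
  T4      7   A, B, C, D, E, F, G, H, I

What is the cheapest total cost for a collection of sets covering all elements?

15

T1, T4 cover every element at cost 8 + 7 = 15.
Any cover uses at least 2 sets; among all covering selections none totals below 15.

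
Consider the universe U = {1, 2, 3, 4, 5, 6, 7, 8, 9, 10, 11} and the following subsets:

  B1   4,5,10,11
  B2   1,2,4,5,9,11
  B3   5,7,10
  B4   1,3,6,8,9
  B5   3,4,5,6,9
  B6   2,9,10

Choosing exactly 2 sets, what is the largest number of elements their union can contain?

9

Choosing B1, B4 covers {1, 3, 4, 5, 6, 8, 9, 10, 11} — 9 elements.
No choice of 2 sets does better; here 2, 7 are left uncovered.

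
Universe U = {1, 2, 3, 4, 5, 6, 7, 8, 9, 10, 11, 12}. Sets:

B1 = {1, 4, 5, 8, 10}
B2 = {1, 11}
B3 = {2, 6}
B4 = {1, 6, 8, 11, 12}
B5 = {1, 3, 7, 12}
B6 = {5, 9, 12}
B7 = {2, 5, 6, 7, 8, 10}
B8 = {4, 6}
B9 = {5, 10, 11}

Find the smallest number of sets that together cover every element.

5

B1, B2, B3, B5, B6 together cover {1, 2, 3, 4, 5, 6, 7, 8, 9, 10, 11, 12} — every element.
No 4 of the 9 sets cover everything (all 126 size-4 selections fall short), so 5 is minimum.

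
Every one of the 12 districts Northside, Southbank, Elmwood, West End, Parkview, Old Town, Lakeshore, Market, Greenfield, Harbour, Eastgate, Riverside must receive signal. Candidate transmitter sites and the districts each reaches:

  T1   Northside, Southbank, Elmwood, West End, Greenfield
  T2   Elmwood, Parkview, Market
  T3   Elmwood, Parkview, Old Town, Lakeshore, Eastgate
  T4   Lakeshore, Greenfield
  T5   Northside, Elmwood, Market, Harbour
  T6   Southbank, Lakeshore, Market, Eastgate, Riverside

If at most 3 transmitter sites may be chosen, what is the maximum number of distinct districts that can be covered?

Choosing T1, T3, T5 covers {Northside, Southbank, Elmwood, West End, Parkview, Old Town, Lakeshore, Market, Greenfield, Harbour, Eastgate} — 11 districts.
No choice of 3 transmitter sites does better; here Riverside is left uncovered.

11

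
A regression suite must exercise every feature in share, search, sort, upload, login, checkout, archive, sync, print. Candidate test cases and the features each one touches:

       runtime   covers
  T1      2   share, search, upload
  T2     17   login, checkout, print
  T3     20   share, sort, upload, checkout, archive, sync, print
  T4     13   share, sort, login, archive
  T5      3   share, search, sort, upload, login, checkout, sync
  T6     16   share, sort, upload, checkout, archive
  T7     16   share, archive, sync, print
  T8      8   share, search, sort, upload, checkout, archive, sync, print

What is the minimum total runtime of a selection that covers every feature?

T5, T8 cover every feature at runtime 3 + 8 = 11.
Any cover uses at least 2 test cases; among all covering selections none totals below 11.

11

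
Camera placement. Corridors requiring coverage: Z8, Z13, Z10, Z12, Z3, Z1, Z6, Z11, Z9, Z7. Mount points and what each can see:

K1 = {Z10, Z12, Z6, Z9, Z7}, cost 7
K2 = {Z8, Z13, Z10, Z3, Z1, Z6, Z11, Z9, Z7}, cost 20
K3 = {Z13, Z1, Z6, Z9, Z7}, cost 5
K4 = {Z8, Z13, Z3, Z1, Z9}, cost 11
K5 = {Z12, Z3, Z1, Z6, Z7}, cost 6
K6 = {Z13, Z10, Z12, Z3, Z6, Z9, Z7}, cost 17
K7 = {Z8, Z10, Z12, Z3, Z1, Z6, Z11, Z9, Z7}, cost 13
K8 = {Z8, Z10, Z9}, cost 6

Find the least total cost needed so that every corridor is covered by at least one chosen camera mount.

K3, K7 cover every corridor at cost 5 + 13 = 18.
Any cover uses at least 2 camera mounts; among all covering selections none totals below 18.

18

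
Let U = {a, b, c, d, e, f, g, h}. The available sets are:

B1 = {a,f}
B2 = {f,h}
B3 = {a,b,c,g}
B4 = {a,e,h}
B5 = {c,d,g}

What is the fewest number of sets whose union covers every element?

B1, B3, B4, B5 together cover {a, b, c, d, e, f, g, h} — every element.
No 3 of the 5 sets cover everything (all 10 triples fall short), so 4 is minimum.

4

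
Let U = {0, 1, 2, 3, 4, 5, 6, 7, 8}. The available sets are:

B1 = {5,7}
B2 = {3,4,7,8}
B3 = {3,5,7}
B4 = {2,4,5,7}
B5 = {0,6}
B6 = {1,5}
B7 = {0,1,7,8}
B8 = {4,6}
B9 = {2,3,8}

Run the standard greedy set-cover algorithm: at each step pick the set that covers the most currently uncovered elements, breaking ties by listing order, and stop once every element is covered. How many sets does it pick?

4

Pick 1: B2 covers 4 new elements (3, 4, 7, 8).
Pick 2: B4 covers 2 new elements (2, 5).
Pick 3: B5 covers 2 new elements (0, 6).
Pick 4: B6 covers 1 new elements (1).
Greedy uses 4 sets.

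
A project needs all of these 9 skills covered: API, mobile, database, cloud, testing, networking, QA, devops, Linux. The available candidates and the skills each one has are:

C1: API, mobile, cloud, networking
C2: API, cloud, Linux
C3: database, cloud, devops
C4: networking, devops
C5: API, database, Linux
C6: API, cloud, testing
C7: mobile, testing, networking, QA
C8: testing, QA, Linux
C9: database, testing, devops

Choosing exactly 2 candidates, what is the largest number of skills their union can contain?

7

Choosing C1, C8 covers {API, mobile, cloud, testing, networking, QA, Linux} — 7 skills.
No choice of 2 candidates does better; here database, devops are left uncovered.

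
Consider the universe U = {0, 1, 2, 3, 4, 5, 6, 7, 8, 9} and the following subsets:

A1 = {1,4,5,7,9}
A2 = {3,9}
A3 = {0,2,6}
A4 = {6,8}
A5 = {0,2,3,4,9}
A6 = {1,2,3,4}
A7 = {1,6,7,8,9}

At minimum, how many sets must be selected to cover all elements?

3

A1, A4, A5 together cover {0, 1, 2, 3, 4, 5, 6, 7, 8, 9} — every element.
No 2 of the 7 sets cover everything (all 21 pairs fall short), so 3 is minimum.
Greedy (largest uncovered first) would take A1, A3, A2, A4 — 4 sets — but 3 suffice.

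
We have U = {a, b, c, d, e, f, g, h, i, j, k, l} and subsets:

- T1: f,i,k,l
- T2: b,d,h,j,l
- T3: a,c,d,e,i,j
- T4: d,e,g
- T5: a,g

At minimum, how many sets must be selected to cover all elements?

4

T1, T2, T3, T4 together cover {a, b, c, d, e, f, g, h, i, j, k, l} — every element.
No 3 of the 5 sets cover everything (all 10 triples fall short), so 4 is minimum.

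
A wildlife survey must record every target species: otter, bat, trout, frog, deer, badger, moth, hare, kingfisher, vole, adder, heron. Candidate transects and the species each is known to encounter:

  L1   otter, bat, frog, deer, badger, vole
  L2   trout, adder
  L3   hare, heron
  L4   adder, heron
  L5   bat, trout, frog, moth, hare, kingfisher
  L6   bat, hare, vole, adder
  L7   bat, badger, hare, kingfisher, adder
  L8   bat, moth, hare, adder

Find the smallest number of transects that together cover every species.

3

L1, L4, L5 together cover {otter, bat, trout, frog, deer, badger, moth, hare, kingfisher, vole, adder, heron} — every species.
No 2 of the 8 transects cover everything (all 28 pairs fall short), so 3 is minimum.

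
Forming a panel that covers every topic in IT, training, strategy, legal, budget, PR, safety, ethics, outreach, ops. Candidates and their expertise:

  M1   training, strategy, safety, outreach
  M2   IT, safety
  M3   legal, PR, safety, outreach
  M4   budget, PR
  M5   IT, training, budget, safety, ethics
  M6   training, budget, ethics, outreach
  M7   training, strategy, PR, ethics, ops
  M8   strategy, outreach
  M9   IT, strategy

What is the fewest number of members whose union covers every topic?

3

M3, M5, M7 together cover {IT, training, strategy, legal, budget, PR, safety, ethics, outreach, ops} — every topic.
No 2 of the 9 members cover everything (all 36 pairs fall short), so 3 is minimum.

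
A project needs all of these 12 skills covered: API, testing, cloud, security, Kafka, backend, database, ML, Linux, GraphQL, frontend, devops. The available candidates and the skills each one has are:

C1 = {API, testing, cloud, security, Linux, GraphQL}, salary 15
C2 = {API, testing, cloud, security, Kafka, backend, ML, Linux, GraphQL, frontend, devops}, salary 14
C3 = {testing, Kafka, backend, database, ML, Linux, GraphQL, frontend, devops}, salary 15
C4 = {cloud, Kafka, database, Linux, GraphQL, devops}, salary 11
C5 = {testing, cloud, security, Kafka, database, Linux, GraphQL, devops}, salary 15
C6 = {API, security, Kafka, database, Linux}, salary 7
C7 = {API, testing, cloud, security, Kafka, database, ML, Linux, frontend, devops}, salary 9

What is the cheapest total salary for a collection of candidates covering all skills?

C2, C6 cover every skill at salary 14 + 7 = 21.
Any cover uses at least 2 candidates; among all covering selections none totals below 21.
Greedy by coverage-per-salary would pick C7, C2 for 23 — worse than the optimum 21.

21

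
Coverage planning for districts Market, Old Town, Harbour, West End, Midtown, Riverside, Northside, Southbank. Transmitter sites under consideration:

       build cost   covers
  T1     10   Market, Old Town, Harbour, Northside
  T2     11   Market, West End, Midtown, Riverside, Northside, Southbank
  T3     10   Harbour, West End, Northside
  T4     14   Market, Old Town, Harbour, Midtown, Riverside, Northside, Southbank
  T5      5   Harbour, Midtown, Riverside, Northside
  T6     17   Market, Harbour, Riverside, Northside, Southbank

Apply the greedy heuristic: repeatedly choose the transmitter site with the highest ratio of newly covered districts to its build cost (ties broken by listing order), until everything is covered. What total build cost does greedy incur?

Pick 1: T5 adds 4 new (Harbour, Midtown, Riverside, Northside) at build cost 5 (ratio 4/5).
Pick 2: T2 adds 3 new (Market, West End, Southbank) at build cost 11 (ratio 3/11).
Pick 3: T1 adds 1 new (Old Town) at build cost 10 (ratio 1/10).
Greedy total build cost: 5 + 11 + 10 = 26. (The true optimum is 21, so greedy overshoots here.)

26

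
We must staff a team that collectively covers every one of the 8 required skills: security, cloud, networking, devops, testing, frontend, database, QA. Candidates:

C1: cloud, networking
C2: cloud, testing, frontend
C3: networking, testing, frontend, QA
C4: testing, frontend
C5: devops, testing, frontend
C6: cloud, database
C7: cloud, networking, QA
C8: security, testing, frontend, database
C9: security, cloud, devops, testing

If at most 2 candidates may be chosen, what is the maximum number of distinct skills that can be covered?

Choosing C3, C9 covers {security, cloud, networking, devops, testing, frontend, QA} — 7 skills.
No choice of 2 candidates does better; here database is left uncovered.

7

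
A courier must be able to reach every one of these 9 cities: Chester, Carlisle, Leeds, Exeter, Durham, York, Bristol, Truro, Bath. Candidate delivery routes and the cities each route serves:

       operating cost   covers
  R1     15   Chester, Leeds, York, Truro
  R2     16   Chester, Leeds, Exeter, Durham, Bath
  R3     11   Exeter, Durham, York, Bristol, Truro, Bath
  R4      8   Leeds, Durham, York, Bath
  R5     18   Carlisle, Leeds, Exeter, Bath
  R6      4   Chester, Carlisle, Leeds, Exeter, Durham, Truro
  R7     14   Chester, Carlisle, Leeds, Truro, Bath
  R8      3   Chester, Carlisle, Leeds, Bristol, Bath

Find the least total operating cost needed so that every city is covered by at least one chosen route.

R3, R8 cover every city at operating cost 11 + 3 = 14.
Any cover uses at least 2 routes; among all covering selections none totals below 14.
Greedy by coverage-per-operating cost would pick R8, R6, R4 for 15 — worse than the optimum 14.

14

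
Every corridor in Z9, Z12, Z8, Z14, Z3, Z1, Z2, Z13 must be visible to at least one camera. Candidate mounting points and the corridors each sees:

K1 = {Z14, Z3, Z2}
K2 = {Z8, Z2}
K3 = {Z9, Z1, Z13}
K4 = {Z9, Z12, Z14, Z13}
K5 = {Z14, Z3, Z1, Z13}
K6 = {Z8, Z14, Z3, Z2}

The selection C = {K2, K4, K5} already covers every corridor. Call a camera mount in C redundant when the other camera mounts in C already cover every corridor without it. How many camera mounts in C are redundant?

0

Drop K2: Z8, Z2 uncovered — not redundant.
Drop K4: Z9, Z12 uncovered — not redundant.
Drop K5: Z3, Z1 uncovered — not redundant.
None of the camera mounts in C is redundant.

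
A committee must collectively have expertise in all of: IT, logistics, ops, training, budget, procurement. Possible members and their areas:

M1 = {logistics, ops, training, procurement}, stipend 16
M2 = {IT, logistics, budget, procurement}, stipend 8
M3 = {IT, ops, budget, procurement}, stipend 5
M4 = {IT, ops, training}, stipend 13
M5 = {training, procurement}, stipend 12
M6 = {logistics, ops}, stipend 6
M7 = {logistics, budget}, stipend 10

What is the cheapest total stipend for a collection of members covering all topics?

M1, M3 cover every topic at stipend 16 + 5 = 21.
Any cover uses at least 2 members; among all covering selections none totals below 21.

21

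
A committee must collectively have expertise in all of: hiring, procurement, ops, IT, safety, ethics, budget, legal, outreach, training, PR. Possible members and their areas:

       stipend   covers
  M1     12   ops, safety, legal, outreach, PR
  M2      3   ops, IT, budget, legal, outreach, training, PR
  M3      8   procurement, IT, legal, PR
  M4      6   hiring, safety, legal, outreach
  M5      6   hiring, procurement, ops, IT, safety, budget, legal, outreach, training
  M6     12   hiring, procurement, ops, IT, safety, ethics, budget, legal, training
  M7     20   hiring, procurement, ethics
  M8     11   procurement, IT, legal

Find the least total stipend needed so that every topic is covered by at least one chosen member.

M2, M6 cover every topic at stipend 3 + 12 = 15.
Any cover uses at least 2 members; among all covering selections none totals below 15.

15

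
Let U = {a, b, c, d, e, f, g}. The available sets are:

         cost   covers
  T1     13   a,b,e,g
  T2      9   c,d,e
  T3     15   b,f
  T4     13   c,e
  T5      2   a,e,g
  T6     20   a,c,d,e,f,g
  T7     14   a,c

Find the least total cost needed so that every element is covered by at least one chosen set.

26

T2, T3, T5 cover every element at cost 9 + 15 + 2 = 26.
Any cover uses at least 2 sets; among all covering selections none totals below 26.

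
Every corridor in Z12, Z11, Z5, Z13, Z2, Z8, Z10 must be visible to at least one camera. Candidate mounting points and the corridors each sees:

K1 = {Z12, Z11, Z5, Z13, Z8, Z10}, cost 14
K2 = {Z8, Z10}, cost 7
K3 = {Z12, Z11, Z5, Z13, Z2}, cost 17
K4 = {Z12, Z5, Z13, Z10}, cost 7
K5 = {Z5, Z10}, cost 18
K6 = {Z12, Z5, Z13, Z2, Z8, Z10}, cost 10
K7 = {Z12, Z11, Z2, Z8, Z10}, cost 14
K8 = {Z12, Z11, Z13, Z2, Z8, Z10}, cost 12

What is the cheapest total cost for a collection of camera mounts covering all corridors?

19

K4, K8 cover every corridor at cost 7 + 12 = 19.
Any cover uses at least 2 camera mounts; among all covering selections none totals below 19.
Greedy by coverage-per-cost would pick K6, K8 for 22 — worse than the optimum 19.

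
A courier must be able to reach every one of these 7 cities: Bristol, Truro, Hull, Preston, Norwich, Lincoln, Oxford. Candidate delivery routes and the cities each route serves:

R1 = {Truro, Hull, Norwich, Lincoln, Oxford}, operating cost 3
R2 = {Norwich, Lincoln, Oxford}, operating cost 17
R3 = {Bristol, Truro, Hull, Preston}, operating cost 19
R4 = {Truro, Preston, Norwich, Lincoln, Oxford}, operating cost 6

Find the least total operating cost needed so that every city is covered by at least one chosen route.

22

R1, R3 cover every city at operating cost 3 + 19 = 22.
Any cover uses at least 2 routes; among all covering selections none totals below 22.
Greedy by coverage-per-operating cost would pick R1, R4, R3 for 28 — worse than the optimum 22.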